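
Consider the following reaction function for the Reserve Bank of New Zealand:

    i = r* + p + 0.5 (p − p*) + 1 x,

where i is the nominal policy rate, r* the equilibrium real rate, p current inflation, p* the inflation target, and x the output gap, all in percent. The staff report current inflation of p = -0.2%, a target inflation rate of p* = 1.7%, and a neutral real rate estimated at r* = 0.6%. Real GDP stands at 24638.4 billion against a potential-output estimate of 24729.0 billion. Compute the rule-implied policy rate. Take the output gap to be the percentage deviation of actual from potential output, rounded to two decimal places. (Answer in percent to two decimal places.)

-0.92%

Output gap = 100 × (24638.4 − 24729.0) / 24729.0 = -0.37%.
i = 0.60 + (-0.20) + 0.5 × (-0.20 − 1.70) + 1 × (-0.37)
   = 0.60 − 0.2 − 0.95 − 0.37 = -0.92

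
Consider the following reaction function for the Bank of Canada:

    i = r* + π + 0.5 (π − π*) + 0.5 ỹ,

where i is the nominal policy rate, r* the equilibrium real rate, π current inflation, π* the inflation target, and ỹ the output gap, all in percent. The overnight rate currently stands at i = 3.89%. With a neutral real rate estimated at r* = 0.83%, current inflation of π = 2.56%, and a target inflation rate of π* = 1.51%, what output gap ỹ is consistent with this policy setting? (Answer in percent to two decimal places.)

-0.05%

0.5 ỹ = 3.89 − 0.83 − 2.56 − 0.5 × (2.56 − 1.51) = -0.025
ỹ = -0.025 / 0.5 = -0.05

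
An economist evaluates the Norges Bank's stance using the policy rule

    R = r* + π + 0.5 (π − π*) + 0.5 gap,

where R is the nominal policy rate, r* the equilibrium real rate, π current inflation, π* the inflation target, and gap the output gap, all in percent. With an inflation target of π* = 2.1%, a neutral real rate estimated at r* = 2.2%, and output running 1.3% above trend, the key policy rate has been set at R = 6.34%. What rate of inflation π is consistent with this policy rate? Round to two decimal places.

Output 1.3% above potential → gap = 1.3.
Collecting π: R = r* + (1 + 0.5) π − 0.5 π* + 0.5 gap
1.5 π = 6.34 − 2.2 + 0.5 × 2.1 − 0.5 × 1.3 = 4.54
π = 4.54 / 1.5 = 3.03

3.03%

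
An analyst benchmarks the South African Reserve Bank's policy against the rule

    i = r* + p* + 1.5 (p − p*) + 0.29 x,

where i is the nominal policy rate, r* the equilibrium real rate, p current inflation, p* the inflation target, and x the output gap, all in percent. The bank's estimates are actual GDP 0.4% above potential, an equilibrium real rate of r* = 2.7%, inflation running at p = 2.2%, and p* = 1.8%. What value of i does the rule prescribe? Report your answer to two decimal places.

5.22%

Output 0.4% above potential → x = 0.4.
i = 2.7 + 1.8 + 1.5 × (2.2 − 1.8) + 0.29 × 0.4
   = 2.7 + 1.8 + 0.6 + 0.116 = 5.22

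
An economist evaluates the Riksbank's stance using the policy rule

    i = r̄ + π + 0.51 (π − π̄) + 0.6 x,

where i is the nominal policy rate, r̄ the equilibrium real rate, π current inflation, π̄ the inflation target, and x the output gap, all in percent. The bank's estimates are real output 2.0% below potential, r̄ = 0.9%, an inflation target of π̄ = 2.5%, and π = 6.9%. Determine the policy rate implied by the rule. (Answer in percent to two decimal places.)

8.84%

Output 2.0% below potential → x = -2.0.
i = 0.9 + 6.9 + 0.51 × (6.9 − 2.5) + 0.6 × (-2.0)
   = 0.9 + 6.9 + 2.244 − 1.2 = 8.84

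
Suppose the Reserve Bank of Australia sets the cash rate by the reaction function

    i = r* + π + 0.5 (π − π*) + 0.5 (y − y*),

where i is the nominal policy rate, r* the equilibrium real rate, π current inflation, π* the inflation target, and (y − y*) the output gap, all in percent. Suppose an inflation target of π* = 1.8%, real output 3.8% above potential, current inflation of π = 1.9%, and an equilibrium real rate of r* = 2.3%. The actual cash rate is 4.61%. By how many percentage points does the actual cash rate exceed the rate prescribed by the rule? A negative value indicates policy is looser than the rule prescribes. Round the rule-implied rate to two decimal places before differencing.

-1.54 pp

Output 3.8% above potential → (y − y*) = 3.8.
i = 2.3 + 1.9 + 0.5 × (1.9 − 1.8) + 0.5 × 3.8
   = 2.3 + 1.9 + 0.05 + 1.9 = 6.15
Deviation = 4.61 − 6.15 = -1.54 pp.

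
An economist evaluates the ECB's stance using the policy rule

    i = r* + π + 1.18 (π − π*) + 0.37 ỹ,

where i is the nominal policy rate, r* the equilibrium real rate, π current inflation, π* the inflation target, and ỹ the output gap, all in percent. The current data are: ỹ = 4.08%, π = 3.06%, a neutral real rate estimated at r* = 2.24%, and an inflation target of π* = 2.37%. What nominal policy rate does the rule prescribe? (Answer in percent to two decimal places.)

7.62%

i = 2.24 + 3.06 + 1.18 × (3.06 − 2.37) + 0.37 × 4.08
   = 2.24 + 3.06 + 0.8142 + 1.5096 = 7.62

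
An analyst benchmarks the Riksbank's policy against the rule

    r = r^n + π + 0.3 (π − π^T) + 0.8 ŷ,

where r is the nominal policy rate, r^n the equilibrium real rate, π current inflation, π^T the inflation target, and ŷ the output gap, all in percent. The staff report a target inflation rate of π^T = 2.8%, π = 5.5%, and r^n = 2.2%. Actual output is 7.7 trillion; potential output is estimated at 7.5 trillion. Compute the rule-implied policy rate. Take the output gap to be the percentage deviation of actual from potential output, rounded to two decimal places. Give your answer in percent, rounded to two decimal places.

10.65%

Output gap = 100 × (7.7 − 7.5) / 7.5 = 2.67%.
r = 2.20 + 5.50 + 0.3 × (5.50 − 2.80) + 0.8 × 2.67
   = 2.20 + 5.5 + 0.81 + 2.136 = 10.65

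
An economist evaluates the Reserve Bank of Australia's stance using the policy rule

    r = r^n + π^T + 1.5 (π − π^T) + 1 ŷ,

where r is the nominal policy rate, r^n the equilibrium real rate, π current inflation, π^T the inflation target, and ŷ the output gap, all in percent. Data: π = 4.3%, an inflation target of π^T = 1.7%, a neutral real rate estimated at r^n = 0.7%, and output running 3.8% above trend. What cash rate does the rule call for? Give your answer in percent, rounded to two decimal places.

10.10%

Output 3.8% above potential → ŷ = 3.8.
r = 0.7 + 1.7 + 1.5 × (4.3 − 1.7) + 1 × 3.8
   = 0.7 + 1.7 + 3.9 + 3.8 = 10.10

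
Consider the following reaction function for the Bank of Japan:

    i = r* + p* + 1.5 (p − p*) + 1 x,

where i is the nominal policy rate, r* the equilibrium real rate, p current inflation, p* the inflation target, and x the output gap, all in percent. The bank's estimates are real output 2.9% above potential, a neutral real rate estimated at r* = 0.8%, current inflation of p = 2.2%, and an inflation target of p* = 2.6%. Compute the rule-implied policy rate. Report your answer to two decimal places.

Output 2.9% above potential → x = 2.9.
i = 0.8 + 2.6 + 1.5 × (2.2 − 2.6) + 1 × 2.9
   = 0.8 + 2.6 − 0.6 + 2.9 = 5.70

5.70%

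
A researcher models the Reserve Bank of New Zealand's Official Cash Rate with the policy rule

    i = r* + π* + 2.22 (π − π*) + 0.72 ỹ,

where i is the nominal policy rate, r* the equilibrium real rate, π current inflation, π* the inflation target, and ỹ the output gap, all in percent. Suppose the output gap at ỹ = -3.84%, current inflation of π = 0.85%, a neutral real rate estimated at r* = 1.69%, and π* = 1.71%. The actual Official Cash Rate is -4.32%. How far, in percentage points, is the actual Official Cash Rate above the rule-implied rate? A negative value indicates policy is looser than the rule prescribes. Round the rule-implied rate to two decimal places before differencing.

i = 1.69 + 1.71 + 2.22 × (0.85 − 1.71) + 0.72 × (-3.84)
   = 1.69 + 1.71 − 1.9092 − 2.7648 = -1.27
Deviation = -4.32 − (-1.27) = -3.05 pp.

-3.05 pp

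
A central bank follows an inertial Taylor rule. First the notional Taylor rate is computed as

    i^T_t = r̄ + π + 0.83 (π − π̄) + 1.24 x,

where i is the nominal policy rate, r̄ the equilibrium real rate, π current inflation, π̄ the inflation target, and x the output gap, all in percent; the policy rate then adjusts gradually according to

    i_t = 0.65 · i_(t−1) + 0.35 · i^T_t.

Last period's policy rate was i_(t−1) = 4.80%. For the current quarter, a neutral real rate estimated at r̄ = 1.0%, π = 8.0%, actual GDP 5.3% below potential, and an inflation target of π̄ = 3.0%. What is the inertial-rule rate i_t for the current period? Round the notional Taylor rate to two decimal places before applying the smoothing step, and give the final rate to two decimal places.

Output 5.3% below potential → x = -5.3.
i^T_t = 1.0 + 8.0 + 0.83 × (8.0 − 3.0) + 1.24 × (-5.3)
   = 1.0 + 8 + 4.15 − 6.572 = 6.58
i_t = 0.65 × 4.80 + 0.35 × 6.58 = 3.12 + 2.303 = 5.42

5.42%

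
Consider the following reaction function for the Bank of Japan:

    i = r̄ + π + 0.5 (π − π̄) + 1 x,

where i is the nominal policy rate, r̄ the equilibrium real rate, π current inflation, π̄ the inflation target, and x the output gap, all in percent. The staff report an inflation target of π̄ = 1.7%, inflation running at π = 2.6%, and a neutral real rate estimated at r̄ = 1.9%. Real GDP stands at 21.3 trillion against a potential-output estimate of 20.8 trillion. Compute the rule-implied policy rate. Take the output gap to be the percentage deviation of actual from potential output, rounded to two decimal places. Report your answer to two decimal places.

Output gap = 100 × (21.3 − 20.8) / 20.8 = 2.40%.
i = 1.90 + 2.60 + 0.5 × (2.60 − 1.70) + 1 × 2.40
   = 1.90 + 2.6 + 0.45 + 2.4 = 7.35

7.35%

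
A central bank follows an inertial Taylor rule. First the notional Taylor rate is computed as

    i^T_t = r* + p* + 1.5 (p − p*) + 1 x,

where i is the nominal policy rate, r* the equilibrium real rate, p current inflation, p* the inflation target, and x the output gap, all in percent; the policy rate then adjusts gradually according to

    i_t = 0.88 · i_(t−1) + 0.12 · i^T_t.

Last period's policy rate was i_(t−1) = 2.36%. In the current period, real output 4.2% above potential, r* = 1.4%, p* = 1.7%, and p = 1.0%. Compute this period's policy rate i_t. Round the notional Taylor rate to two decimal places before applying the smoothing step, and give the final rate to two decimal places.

Output 4.2% above potential → x = 4.2.
i^T_t = 1.4 + 1.7 + 1.5 × (1.0 − 1.7) + 1 × 4.2
   = 1.4 + 1.7 − 1.05 + 4.2 = 6.25
i_t = 0.88 × 2.36 + 0.12 × 6.25 = 2.0768 + 0.75 = 2.83

2.83%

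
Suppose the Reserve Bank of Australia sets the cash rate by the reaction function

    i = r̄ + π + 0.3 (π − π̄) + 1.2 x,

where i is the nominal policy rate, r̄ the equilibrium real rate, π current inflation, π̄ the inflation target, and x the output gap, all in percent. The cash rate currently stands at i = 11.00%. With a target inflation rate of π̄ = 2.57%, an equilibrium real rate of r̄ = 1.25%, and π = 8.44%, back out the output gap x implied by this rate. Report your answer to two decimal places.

1.2 x = 11.00 − 1.25 − 8.44 − 0.3 × (8.44 − 2.57) = -0.451
x = -0.451 / 1.2 = -0.38

-0.38%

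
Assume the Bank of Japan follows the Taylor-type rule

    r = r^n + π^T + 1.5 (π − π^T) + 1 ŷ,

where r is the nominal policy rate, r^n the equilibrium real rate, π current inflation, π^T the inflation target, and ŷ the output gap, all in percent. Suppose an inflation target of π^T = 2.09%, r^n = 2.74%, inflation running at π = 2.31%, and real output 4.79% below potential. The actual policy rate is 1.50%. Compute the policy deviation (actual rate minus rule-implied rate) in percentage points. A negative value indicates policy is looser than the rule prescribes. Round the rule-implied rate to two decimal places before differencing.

Output 4.79% below potential → ŷ = -4.79.
r = 2.74 + 2.09 + 1.5 × (2.31 − 2.09) + 1 × (-4.79)
   = 2.74 + 2.09 + 0.33 − 4.79 = 0.37
Deviation = 1.50 − 0.37 = 1.13 pp.

1.13 pp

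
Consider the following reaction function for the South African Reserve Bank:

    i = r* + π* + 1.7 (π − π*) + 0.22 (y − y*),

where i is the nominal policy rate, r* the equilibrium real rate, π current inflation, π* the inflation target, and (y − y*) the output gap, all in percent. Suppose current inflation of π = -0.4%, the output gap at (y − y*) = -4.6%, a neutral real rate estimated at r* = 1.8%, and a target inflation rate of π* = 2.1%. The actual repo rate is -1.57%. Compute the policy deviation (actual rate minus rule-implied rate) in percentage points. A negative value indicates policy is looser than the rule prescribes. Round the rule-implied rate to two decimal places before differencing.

-0.21 pp

i = 1.8 + 2.1 + 1.7 × (-0.4 − 2.1) + 0.22 × (-4.6)
   = 1.8 + 2.1 − 4.25 − 1.012 = -1.36
Deviation = -1.57 − (-1.36) = -0.21 pp.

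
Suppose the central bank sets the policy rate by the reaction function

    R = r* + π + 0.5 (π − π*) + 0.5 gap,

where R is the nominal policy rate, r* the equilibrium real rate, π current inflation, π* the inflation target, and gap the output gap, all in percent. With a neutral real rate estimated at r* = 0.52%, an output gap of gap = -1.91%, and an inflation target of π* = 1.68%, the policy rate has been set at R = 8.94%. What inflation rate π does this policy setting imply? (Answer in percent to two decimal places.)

6.81%

Collecting π: R = r* + (1 + 0.5) π − 0.5 π* + 0.5 gap
1.5 π = 8.94 − 0.52 + 0.5 × 1.68 − 0.5 × (-1.91) = 10.215
π = 10.215 / 1.5 = 6.81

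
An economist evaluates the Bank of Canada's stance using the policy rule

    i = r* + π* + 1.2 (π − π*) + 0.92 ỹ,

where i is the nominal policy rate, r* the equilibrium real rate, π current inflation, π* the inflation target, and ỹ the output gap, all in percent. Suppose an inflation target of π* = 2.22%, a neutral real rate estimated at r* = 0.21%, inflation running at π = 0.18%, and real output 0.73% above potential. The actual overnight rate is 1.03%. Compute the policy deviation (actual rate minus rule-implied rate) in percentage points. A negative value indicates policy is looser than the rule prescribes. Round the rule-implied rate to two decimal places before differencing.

Output 0.73% above potential → ỹ = 0.73.
i = 0.21 + 2.22 + 1.2 × (0.18 − 2.22) + 0.92 × 0.73
   = 0.21 + 2.22 − 2.448 + 0.6716 = 0.65
Deviation = 1.03 − 0.65 = 0.38 pp.

0.38 pp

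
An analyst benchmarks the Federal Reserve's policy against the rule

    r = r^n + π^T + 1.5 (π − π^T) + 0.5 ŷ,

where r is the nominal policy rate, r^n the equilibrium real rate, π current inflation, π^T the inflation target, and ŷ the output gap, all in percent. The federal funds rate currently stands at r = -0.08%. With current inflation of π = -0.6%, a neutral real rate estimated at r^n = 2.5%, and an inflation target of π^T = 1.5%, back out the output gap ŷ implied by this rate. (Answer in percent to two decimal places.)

0.5 ŷ = -0.08 − 2.5 − 1.5 − 1.5 × ((-0.6) − 1.5) = -0.93
ŷ = -0.93 / 0.5 = -1.86

-1.86%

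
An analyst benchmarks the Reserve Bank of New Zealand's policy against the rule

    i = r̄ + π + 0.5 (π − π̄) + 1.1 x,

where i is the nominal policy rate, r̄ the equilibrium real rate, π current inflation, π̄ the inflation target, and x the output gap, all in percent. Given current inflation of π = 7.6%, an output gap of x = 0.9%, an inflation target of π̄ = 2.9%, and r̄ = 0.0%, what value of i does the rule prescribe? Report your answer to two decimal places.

10.94%

i = 0.0 + 7.6 + 0.5 × (7.6 − 2.9) + 1.1 × 0.9
   = 0.0 + 7.6 + 2.35 + 0.99 = 10.94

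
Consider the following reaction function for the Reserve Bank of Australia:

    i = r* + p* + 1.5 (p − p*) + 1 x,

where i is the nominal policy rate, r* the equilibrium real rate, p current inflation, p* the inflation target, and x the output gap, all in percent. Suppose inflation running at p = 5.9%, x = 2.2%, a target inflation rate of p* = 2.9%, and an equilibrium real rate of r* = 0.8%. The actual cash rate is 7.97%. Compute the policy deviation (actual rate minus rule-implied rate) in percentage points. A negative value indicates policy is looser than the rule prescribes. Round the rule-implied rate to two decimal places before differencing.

i = 0.8 + 2.9 + 1.5 × (5.9 − 2.9) + 1 × 2.2
   = 0.8 + 2.9 + 4.5 + 2.2 = 10.40
Deviation = 7.97 − 10.40 = -2.43 pp.

-2.43 pp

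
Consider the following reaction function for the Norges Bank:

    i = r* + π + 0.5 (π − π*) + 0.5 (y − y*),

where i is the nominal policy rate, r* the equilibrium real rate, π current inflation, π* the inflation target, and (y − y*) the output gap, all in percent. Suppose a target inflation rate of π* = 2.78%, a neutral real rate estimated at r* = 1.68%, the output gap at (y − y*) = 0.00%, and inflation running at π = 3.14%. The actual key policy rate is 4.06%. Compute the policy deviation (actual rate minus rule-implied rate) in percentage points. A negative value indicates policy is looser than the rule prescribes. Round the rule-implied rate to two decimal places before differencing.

i = 1.68 + 3.14 + 0.5 × (3.14 − 2.78) + 0.5 × 0.00
   = 1.68 + 3.14 + 0.18 + 0 = 5.00
Deviation = 4.06 − 5.00 = -0.94 pp.

-0.94 pp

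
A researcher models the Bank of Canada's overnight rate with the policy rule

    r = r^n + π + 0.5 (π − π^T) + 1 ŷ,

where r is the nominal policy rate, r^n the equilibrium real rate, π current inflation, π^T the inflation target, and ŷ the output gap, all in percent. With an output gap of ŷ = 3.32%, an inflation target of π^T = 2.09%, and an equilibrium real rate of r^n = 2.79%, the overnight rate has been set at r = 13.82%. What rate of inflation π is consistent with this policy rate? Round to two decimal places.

Collecting π: r = r^n + (1 + 0.5) π − 0.5 π^T + 1 ŷ
1.5 π = 13.82 − 2.79 + 0.5 × 2.09 − 1 × 3.32 = 8.755
π = 8.755 / 1.5 = 5.84

5.84%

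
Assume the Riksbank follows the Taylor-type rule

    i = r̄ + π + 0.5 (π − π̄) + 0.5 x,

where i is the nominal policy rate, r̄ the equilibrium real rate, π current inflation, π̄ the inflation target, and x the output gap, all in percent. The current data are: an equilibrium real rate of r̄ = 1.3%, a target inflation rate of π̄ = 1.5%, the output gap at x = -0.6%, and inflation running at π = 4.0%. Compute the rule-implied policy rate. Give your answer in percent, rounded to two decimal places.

6.25%

i = 1.3 + 4.0 + 0.5 × (4.0 − 1.5) + 0.5 × (-0.6)
   = 1.3 + 4 + 1.25 − 0.3 = 6.25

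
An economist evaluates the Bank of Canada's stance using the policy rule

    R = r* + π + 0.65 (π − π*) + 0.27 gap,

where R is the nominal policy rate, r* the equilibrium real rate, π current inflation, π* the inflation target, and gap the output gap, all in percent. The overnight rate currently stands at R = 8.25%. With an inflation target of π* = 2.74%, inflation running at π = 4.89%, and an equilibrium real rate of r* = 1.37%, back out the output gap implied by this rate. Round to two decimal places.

0.27 gap = 8.25 − 1.37 − 4.89 − 0.65 × (4.89 − 2.74) = 0.5925
gap = 0.5925 / 0.27 = 2.19

2.19%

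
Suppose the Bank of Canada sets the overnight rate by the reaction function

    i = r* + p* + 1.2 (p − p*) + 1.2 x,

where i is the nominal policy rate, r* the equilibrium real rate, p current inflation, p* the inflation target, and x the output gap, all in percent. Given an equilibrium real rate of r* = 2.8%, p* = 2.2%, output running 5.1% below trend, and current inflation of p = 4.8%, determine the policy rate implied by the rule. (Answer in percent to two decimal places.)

Output 5.1% below potential → x = -5.1.
i = 2.8 + 2.2 + 1.2 × (4.8 − 2.2) + 1.2 × (-5.1)
   = 2.8 + 2.2 + 3.12 − 6.12 = 2.00

2.00%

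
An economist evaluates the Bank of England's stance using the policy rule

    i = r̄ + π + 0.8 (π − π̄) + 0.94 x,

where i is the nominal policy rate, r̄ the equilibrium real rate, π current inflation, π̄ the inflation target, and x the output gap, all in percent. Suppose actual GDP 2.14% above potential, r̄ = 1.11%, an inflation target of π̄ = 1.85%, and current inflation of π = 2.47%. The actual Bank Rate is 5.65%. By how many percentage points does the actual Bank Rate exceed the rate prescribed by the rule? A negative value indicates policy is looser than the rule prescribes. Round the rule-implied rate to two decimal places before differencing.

-0.44 pp

Output 2.14% above potential → x = 2.14.
i = 1.11 + 2.47 + 0.8 × (2.47 − 1.85) + 0.94 × 2.14
   = 1.11 + 2.47 + 0.496 + 2.0116 = 6.09
Deviation = 5.65 − 6.09 = -0.44 pp.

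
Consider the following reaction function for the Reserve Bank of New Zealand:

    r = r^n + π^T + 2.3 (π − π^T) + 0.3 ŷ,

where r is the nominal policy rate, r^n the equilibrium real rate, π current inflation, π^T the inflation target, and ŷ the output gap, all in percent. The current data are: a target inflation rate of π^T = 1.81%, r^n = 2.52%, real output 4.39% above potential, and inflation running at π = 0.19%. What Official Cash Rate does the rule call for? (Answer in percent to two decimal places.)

Output 4.39% above potential → ŷ = 4.39.
r = 2.52 + 1.81 + 2.3 × (0.19 − 1.81) + 0.3 × 4.39
   = 2.52 + 1.81 − 3.726 + 1.317 = 1.92

1.92%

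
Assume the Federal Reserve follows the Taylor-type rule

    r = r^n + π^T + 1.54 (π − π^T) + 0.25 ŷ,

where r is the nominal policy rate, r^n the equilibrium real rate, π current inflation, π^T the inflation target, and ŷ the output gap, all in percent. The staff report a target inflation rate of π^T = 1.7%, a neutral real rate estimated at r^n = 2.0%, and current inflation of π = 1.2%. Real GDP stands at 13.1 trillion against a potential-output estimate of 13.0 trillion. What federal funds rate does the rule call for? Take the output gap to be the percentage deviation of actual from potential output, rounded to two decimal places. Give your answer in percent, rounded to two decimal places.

Output gap = 100 × (13.1 − 13.0) / 13.0 = 0.77%.
r = 2.00 + 1.70 + 1.54 × (1.20 − 1.70) + 0.25 × 0.77
   = 2.00 + 1.7 − 0.77 + 0.1925 = 3.12

3.12%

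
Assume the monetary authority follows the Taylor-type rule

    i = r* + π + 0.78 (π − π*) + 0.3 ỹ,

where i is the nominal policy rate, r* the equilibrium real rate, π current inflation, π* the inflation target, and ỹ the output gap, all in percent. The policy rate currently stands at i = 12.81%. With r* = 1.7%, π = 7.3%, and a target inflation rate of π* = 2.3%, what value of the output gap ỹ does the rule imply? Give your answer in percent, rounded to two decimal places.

0.3 ỹ = 12.81 − 1.7 − 7.3 − 0.78 × (7.3 − 2.3) = -0.09
ỹ = -0.09 / 0.3 = -0.30

-0.30%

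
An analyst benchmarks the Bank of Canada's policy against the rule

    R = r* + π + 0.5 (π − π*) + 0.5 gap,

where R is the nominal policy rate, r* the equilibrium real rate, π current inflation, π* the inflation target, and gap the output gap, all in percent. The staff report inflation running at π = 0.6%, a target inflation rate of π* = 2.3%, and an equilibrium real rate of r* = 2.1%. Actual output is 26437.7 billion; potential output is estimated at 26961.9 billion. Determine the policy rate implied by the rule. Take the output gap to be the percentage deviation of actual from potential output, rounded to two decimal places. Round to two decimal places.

0.88%

Output gap = 100 × (26437.7 − 26961.9) / 26961.9 = -1.94%.
R = 2.10 + 0.60 + 0.5 × (0.60 − 2.30) + 0.5 × (-1.94)
   = 2.10 + 0.6 − 0.85 − 0.97 = 0.88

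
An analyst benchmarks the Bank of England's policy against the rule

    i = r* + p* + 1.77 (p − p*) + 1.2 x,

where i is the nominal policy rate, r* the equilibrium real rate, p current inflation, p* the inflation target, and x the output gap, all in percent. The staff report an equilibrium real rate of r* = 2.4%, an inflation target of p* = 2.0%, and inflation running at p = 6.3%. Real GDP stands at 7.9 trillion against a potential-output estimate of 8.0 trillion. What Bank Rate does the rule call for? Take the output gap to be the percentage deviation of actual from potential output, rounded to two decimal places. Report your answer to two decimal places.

10.51%

Output gap = 100 × (7.9 − 8.0) / 8.0 = -1.25%.
i = 2.40 + 2.00 + 1.77 × (6.30 − 2.00) + 1.2 × (-1.25)
   = 2.40 + 2 + 7.611 − 1.5 = 10.51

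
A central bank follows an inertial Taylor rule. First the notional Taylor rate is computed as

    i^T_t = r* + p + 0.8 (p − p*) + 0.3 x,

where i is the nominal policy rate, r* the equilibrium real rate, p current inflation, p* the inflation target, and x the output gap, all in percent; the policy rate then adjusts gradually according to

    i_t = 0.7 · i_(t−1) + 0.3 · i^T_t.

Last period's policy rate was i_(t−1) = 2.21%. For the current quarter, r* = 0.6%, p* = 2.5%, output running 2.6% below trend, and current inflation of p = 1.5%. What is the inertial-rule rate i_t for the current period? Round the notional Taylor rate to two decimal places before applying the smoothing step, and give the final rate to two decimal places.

1.70%

Output 2.6% below potential → x = -2.6.
i^T_t = 0.6 + 1.5 + 0.8 × (1.5 − 2.5) + 0.3 × (-2.6)
   = 0.6 + 1.5 − 0.8 − 0.78 = 0.52
i_t = 0.7 × 2.21 + 0.3 × 0.52 = 1.547 + 0.156 = 1.70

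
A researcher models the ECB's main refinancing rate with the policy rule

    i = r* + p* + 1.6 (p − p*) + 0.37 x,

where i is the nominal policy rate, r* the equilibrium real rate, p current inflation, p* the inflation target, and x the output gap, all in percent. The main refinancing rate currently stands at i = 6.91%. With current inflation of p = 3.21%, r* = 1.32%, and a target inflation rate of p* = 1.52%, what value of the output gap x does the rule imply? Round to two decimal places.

3.69%

0.37 x = 6.91 − 1.32 − 1.52 − 1.6 × (3.21 − 1.52) = 1.366
x = 1.366 / 0.37 = 3.69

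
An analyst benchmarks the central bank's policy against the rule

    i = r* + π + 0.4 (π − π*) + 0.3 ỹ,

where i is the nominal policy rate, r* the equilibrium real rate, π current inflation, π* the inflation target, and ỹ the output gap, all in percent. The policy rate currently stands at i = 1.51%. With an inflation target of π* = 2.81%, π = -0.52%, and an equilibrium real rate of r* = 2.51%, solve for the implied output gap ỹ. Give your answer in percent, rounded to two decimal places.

0.3 ỹ = 1.51 − 2.51 − (-0.52) − 0.4 × ((-0.52) − 2.81) = 0.852
ỹ = 0.852 / 0.3 = 2.84

2.84%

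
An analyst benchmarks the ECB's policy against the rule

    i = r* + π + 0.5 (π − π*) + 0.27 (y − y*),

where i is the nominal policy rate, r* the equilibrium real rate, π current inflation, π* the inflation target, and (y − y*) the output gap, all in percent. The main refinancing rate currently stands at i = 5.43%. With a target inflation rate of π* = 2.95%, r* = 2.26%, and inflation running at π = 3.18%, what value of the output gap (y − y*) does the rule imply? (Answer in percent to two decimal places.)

-0.46%

0.27 (y − y*) = 5.43 − 2.26 − 3.18 − 0.5 × (3.18 − 2.95) = -0.125
(y − y*) = -0.125 / 0.27 = -0.46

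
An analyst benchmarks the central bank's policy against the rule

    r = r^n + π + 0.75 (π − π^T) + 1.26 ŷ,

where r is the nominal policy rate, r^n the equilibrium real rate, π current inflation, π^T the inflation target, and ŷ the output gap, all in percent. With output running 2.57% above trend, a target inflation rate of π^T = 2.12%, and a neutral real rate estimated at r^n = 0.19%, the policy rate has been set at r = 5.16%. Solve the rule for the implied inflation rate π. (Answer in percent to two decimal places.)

1.90%

Output 2.57% above potential → ŷ = 2.57.
Collecting π: r = r^n + (1 + 0.75) π − 0.75 π^T + 1.26 ŷ
1.75 π = 5.16 − 0.19 + 0.75 × 2.12 − 1.26 × 2.57 = 3.3218
π = 3.3218 / 1.75 = 1.90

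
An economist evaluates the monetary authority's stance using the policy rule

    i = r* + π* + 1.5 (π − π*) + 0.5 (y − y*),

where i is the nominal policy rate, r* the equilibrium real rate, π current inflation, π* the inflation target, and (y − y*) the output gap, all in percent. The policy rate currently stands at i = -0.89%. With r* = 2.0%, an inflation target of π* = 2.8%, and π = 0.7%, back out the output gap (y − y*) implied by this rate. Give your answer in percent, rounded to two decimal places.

-5.08%

0.5 (y − y*) = -0.89 − 2.0 − 2.8 − 1.5 × (0.7 − 2.8) = -2.54
(y − y*) = -2.54 / 0.5 = -5.08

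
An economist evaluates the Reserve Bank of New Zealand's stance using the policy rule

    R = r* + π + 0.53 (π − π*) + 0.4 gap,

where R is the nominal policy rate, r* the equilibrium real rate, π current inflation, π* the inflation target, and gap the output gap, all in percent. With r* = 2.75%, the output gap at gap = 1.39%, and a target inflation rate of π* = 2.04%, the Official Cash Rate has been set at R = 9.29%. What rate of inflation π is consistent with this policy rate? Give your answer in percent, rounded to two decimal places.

4.62%

Collecting π: R = r* + (1 + 0.53) π − 0.53 π* + 0.4 gap
1.53 π = 9.29 − 2.75 + 0.53 × 2.04 − 0.4 × 1.39 = 7.0652
π = 7.0652 / 1.53 = 4.62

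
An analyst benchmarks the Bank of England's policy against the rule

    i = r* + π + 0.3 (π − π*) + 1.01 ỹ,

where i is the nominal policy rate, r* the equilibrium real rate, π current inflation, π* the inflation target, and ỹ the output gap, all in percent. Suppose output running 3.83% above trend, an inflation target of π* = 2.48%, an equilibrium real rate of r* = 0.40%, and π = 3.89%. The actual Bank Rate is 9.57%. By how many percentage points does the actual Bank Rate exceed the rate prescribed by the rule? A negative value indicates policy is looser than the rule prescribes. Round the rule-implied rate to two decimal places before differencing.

Output 3.83% above potential → ỹ = 3.83.
i = 0.40 + 3.89 + 0.3 × (3.89 − 2.48) + 1.01 × 3.83
   = 0.40 + 3.89 + 0.423 + 3.8683 = 8.58
Deviation = 9.57 − 8.58 = 0.99 pp.

0.99 pp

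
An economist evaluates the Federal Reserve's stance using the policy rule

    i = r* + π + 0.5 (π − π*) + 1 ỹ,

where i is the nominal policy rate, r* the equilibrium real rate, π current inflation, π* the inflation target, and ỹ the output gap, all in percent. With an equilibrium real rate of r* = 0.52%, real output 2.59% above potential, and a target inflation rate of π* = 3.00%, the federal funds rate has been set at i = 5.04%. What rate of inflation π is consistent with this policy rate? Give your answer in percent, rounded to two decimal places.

Output 2.59% above potential → ỹ = 2.59.
Collecting π: i = r* + (1 + 0.5) π − 0.5 π* + 1 ỹ
1.5 π = 5.04 − 0.52 + 0.5 × 3.00 − 1 × 2.59 = 3.43
π = 3.43 / 1.5 = 2.29

2.29%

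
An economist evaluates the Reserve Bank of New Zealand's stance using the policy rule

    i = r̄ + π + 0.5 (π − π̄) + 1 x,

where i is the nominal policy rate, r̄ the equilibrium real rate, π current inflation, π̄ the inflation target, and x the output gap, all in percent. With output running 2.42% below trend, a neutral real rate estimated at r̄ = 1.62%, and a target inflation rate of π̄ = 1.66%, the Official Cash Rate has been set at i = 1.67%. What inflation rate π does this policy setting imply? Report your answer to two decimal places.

Output 2.42% below potential → x = -2.42.
Collecting π: i = r̄ + (1 + 0.5) π − 0.5 π̄ + 1 x
1.5 π = 1.67 − 1.62 + 0.5 × 1.66 − 1 × (-2.42) = 3.3
π = 3.3 / 1.5 = 2.20

2.20%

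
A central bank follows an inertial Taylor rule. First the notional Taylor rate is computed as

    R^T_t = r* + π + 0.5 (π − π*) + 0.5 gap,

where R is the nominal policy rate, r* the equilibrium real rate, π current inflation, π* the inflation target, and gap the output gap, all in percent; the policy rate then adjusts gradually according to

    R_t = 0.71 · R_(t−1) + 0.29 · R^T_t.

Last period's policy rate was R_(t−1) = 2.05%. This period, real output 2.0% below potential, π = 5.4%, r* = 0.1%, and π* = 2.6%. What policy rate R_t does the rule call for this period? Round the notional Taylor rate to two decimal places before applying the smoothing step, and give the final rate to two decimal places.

3.17%

Output 2.0% below potential → gap = -2.0.
R^T_t = 0.1 + 5.4 + 0.5 × (5.4 − 2.6) + 0.5 × (-2.0)
   = 0.1 + 5.4 + 1.4 − 1 = 5.90
R_t = 0.71 × 2.05 + 0.29 × 5.90 = 1.4555 + 1.711 = 3.17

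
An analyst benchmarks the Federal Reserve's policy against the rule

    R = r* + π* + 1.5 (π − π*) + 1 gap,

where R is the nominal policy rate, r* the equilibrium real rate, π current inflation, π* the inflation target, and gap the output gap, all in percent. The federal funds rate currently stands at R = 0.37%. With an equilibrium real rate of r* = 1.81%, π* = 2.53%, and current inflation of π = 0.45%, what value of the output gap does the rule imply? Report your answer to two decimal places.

-0.85%

1 gap = 0.37 − 1.81 − 2.53 − 1.5 × (0.45 − 2.53) = -0.85
gap = -0.85 / 1 = -0.85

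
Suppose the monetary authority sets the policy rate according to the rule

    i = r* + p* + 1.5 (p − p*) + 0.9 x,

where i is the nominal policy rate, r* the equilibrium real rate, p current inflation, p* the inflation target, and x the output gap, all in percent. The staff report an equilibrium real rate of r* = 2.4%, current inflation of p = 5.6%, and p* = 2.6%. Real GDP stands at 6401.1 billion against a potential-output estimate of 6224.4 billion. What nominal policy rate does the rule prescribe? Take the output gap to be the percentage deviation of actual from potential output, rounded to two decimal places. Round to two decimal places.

Output gap = 100 × (6401.1 − 6224.4) / 6224.4 = 2.84%.
i = 2.40 + 2.60 + 1.5 × (5.60 − 2.60) + 0.9 × 2.84
   = 2.40 + 2.6 + 4.5 + 2.556 = 12.06

12.06%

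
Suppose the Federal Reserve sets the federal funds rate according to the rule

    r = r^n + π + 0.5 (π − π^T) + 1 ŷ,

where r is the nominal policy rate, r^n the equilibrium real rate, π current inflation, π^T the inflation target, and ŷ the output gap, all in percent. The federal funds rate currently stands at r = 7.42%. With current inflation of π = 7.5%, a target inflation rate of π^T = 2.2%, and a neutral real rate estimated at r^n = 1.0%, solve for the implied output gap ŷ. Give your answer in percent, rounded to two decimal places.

-3.73%

1 ŷ = 7.42 − 1.0 − 7.5 − 0.5 × (7.5 − 2.2) = -3.73
ŷ = -3.73 / 1 = -3.73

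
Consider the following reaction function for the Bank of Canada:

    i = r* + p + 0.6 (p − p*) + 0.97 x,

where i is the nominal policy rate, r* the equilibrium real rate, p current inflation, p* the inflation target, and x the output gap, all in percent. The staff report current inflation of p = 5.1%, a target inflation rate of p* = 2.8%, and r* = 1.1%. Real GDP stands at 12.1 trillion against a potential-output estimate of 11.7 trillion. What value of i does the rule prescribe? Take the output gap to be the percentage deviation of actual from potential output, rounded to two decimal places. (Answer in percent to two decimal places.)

10.90%

Output gap = 100 × (12.1 − 11.7) / 11.7 = 3.42%.
i = 1.10 + 5.10 + 0.6 × (5.10 − 2.80) + 0.97 × 3.42
   = 1.10 + 5.1 + 1.38 + 3.3174 = 10.90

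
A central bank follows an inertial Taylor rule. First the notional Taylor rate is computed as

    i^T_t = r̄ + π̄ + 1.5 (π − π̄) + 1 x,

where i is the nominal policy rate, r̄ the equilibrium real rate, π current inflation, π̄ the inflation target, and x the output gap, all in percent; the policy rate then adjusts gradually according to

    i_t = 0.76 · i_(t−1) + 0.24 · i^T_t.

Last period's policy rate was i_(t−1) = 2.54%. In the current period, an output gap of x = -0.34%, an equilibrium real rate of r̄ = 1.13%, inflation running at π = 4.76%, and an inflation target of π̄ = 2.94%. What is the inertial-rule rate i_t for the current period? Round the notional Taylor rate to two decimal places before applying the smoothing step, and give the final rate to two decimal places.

3.48%

i^T_t = 1.13 + 2.94 + 1.5 × (4.76 − 2.94) + 1 × (-0.34)
   = 1.13 + 2.94 + 2.73 − 0.34 = 6.46
i_t = 0.76 × 2.54 + 0.24 × 6.46 = 1.9304 + 1.5504 = 3.48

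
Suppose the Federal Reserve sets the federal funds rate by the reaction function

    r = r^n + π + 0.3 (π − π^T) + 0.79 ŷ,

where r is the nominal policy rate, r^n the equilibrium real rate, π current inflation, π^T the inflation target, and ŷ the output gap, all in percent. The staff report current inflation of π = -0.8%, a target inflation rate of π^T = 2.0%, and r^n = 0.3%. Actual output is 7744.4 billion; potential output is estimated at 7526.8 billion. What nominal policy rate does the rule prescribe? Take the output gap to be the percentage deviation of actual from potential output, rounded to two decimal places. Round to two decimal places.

0.94%

Output gap = 100 × (7744.4 − 7526.8) / 7526.8 = 2.89%.
r = 0.30 + (-0.80) + 0.3 × (-0.80 − 2.00) + 0.79 × 2.89
   = 0.30 − 0.8 − 0.84 + 2.2831 = 0.94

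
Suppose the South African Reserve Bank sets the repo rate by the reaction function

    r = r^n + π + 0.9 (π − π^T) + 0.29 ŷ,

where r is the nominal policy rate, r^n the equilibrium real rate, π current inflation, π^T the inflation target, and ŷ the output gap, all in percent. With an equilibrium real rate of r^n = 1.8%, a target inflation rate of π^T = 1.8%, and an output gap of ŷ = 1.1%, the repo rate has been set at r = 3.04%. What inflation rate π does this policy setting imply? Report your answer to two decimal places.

Collecting π: r = r^n + (1 + 0.9) π − 0.9 π^T + 0.29 ŷ
1.9 π = 3.04 − 1.8 + 0.9 × 1.8 − 0.29 × 1.1 = 2.541
π = 2.541 / 1.9 = 1.34

1.34%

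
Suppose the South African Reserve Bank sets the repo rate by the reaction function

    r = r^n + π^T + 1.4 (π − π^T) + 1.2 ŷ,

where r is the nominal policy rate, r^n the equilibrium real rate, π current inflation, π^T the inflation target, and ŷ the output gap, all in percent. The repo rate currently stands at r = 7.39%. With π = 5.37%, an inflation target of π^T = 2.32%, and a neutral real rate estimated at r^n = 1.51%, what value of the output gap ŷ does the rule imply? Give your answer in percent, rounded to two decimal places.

-0.59%

1.2 ŷ = 7.39 − 1.51 − 2.32 − 1.4 × (5.37 − 2.32) = -0.71
ŷ = -0.71 / 1.2 = -0.59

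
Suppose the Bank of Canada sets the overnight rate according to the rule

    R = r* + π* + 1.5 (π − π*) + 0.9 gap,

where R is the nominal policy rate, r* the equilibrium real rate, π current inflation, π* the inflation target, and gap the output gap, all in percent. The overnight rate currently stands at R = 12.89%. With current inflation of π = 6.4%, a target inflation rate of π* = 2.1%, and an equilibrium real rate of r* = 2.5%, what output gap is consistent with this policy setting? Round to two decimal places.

2.04%

0.9 gap = 12.89 − 2.5 − 2.1 − 1.5 × (6.4 − 2.1) = 1.84
gap = 1.84 / 0.9 = 2.04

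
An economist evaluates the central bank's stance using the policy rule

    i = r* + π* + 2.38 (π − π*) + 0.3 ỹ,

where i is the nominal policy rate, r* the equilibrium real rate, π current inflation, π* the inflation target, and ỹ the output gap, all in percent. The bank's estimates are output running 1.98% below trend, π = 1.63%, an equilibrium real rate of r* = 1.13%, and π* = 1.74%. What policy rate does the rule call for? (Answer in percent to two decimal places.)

Output 1.98% below potential → ỹ = -1.98.
i = 1.13 + 1.74 + 2.38 × (1.63 − 1.74) + 0.3 × (-1.98)
   = 1.13 + 1.74 − 0.2618 − 0.594 = 2.01

2.01%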